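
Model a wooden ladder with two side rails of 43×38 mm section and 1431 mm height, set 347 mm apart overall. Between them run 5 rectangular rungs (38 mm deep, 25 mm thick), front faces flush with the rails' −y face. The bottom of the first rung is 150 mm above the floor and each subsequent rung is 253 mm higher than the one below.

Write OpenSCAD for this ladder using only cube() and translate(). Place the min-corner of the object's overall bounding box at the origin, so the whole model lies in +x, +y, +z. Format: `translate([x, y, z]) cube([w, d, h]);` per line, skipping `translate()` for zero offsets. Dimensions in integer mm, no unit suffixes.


// rung span = 347 - 2*43 = 261
// rung[k] z = 150 + k*253
cube([43, 38, 1431]);
translate([304, 0, 0]) cube([43, 38, 1431]);
translate([43, 0, 150]) cube([261, 38, 25]);
translate([43, 0, 403]) cube([261, 38, 25]);
translate([43, 0, 656]) cube([261, 38, 25]);
translate([43, 0, 909]) cube([261, 38, 25]);
translate([43, 0, 1162]) cube([261, 38, 25]);


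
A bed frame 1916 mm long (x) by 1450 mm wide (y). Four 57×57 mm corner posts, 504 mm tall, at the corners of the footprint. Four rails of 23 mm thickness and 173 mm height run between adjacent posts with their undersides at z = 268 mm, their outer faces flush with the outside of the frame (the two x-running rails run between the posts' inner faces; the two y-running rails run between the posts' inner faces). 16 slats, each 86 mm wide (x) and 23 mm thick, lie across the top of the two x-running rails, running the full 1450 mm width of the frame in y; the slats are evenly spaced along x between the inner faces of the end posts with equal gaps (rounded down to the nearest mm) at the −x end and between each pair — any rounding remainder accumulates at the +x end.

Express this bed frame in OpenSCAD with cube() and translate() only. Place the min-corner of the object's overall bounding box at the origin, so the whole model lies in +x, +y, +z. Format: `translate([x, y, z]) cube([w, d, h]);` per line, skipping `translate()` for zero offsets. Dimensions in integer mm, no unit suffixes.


cube([57, 57, 504]);
translate([0, 1393, 0]) cube([57, 57, 504]);
translate([1859, 0, 0]) cube([57, 57, 504]);
translate([1859, 1393, 0]) cube([57, 57, 504]);
translate([57, 0, 268]) cube([1802, 23, 173]);
translate([57, 1427, 268]) cube([1802, 23, 173]);
translate([0, 57, 268]) cube([23, 1336, 173]);
translate([1893, 57, 268]) cube([23, 1336, 173]);
translate([82, 0, 441]) cube([86, 1450, 23]);
translate([193, 0, 441]) cube([86, 1450, 23]);
translate([304, 0, 441]) cube([86, 1450, 23]);
translate([415, 0, 441]) cube([86, 1450, 23]);
translate([526, 0, 441]) cube([86, 1450, 23]);
translate([637, 0, 441]) cube([86, 1450, 23]);
translate([748, 0, 441]) cube([86, 1450, 23]);
translate([859, 0, 441]) cube([86, 1450, 23]);
translate([970, 0, 441]) cube([86, 1450, 23]);
translate([1081, 0, 441]) cube([86, 1450, 23]);
translate([1192, 0, 441]) cube([86, 1450, 23]);
translate([1303, 0, 441]) cube([86, 1450, 23]);
translate([1414, 0, 441]) cube([86, 1450, 23]);
translate([1525, 0, 441]) cube([86, 1450, 23]);
translate([1636, 0, 441]) cube([86, 1450, 23]);
translate([1747, 0, 441]) cube([86, 1450, 23]);


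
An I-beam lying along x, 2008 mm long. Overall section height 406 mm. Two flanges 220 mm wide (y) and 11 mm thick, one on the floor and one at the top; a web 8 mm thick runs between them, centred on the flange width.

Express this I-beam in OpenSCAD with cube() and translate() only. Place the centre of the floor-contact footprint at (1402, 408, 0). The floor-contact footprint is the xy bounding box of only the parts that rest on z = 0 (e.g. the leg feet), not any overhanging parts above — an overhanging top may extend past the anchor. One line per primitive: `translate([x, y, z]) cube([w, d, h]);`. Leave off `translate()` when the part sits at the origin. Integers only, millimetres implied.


translate([398, 298, 0]) cube([2008, 220, 11]);
translate([398, 404, 11]) cube([2008, 8, 384]);
translate([398, 298, 395]) cube([2008, 220, 11]);


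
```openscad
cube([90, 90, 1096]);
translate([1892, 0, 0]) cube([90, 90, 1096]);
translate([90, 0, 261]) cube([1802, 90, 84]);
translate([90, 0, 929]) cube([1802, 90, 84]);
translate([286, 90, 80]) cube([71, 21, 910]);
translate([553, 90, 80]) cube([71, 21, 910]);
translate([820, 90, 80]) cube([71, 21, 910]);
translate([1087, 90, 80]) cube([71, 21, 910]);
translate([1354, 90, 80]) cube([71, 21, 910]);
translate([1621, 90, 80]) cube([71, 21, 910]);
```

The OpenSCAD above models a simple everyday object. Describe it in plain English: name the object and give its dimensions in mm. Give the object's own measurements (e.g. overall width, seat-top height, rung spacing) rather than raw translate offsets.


A fence section. Two 90×90 mm posts, 1096 mm tall, stand on the floor with a clear span of 1802 mm between their inner faces. Two horizontal rails of 90×84 mm section span the gap between the posts with their undersides at z = 261 mm and z = 929 mm, flush with the posts' −y face. 6 pickets, each 71 mm wide, 21 mm thick and 910 mm tall, are fixed to the +y face of the rails with their bottoms at z = 80 mm, spaced across the span with a 196 mm gap after the −x post and between neighbouring pickets, with 200 mm left before the +x post.


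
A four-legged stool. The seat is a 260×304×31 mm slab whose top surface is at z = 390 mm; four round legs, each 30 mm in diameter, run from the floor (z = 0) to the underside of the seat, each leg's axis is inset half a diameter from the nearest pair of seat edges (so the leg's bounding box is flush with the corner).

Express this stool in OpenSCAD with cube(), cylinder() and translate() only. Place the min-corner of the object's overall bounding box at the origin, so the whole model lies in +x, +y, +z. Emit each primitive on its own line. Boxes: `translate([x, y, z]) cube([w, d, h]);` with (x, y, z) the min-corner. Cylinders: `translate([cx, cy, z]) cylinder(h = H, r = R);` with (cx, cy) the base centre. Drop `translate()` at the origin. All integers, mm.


// leg_h = 390 - 31 = 359
translate([0, 0, 359]) cube([260, 304, 31]);
translate([15, 15, 0]) cylinder(h = 359, r = 15);
translate([245, 15, 0]) cylinder(h = 359, r = 15);
translate([15, 289, 0]) cylinder(h = 359, r = 15);
translate([245, 289, 0]) cylinder(h = 359, r = 15);


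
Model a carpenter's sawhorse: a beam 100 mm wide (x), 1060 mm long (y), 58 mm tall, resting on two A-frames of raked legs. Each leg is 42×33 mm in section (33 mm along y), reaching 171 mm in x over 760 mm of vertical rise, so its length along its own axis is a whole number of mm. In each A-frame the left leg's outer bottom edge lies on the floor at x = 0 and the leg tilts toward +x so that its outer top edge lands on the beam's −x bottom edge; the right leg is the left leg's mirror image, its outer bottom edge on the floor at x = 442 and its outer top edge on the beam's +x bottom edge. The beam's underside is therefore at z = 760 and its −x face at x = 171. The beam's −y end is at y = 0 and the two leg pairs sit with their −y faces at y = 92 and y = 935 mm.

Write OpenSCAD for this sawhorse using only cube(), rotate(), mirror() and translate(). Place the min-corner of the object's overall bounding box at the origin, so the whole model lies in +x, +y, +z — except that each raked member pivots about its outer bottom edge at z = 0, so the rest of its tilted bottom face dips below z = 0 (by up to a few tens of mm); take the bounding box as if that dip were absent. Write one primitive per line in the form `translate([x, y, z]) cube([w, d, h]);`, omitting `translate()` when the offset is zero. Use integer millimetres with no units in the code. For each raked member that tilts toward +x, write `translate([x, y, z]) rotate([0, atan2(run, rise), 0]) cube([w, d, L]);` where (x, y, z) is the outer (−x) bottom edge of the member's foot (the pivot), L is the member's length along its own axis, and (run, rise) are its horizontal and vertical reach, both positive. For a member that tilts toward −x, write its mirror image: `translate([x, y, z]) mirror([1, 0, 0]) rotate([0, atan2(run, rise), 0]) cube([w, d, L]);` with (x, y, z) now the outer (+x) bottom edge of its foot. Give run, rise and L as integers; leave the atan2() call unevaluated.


translate([171, 0, 760]) cube([100, 1060, 58]);
translate([0, 92, 0]) rotate([0, atan2(171, 760), 0]) cube([42, 33, 779]);
translate([442, 92, 0]) mirror([1, 0, 0]) rotate([0, atan2(171, 760), 0]) cube([42, 33, 779]);
translate([0, 935, 0]) rotate([0, atan2(171, 760), 0]) cube([42, 33, 779]);
translate([442, 935, 0]) mirror([1, 0, 0]) rotate([0, atan2(171, 760), 0]) cube([42, 33, 779]);


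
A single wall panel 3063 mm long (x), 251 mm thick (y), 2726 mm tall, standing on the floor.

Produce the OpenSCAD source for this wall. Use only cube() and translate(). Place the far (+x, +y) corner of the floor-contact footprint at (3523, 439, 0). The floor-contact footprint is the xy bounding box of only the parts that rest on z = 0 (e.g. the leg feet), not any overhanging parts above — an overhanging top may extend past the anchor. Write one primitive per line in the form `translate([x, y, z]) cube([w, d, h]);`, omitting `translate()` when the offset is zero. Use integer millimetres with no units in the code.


translate([460, 188, 0]) cube([3063, 251, 2726]);


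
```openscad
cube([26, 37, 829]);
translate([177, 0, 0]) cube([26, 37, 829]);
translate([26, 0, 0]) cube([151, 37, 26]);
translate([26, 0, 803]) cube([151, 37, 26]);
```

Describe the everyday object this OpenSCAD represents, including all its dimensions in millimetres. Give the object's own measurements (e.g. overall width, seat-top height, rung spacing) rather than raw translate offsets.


A rectangular picture frame lying in the x–z plane (depth along y). The opening is 151 mm wide (x) by 777 mm tall (z), surrounded by a border 26 mm wide on all four sides. The frame is 37 mm deep and is made of two full-height vertical stiles with two horizontal rails fitted between them.


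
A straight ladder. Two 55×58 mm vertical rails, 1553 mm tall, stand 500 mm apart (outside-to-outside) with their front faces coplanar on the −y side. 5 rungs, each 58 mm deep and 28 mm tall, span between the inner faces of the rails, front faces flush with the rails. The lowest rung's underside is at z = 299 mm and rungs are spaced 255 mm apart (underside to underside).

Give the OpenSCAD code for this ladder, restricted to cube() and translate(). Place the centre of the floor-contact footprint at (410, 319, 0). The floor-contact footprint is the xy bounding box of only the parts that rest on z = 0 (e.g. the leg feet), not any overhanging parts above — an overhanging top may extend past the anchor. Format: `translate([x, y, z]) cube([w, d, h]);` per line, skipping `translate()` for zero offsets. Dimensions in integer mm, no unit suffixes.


translate([160, 290, 0]) cube([55, 58, 1553]);
translate([605, 290, 0]) cube([55, 58, 1553]);
translate([215, 290, 299]) cube([390, 58, 28]);
translate([215, 290, 554]) cube([390, 58, 28]);
translate([215, 290, 809]) cube([390, 58, 28]);
translate([215, 290, 1064]) cube([390, 58, 28]);
translate([215, 290, 1319]) cube([390, 58, 28]);


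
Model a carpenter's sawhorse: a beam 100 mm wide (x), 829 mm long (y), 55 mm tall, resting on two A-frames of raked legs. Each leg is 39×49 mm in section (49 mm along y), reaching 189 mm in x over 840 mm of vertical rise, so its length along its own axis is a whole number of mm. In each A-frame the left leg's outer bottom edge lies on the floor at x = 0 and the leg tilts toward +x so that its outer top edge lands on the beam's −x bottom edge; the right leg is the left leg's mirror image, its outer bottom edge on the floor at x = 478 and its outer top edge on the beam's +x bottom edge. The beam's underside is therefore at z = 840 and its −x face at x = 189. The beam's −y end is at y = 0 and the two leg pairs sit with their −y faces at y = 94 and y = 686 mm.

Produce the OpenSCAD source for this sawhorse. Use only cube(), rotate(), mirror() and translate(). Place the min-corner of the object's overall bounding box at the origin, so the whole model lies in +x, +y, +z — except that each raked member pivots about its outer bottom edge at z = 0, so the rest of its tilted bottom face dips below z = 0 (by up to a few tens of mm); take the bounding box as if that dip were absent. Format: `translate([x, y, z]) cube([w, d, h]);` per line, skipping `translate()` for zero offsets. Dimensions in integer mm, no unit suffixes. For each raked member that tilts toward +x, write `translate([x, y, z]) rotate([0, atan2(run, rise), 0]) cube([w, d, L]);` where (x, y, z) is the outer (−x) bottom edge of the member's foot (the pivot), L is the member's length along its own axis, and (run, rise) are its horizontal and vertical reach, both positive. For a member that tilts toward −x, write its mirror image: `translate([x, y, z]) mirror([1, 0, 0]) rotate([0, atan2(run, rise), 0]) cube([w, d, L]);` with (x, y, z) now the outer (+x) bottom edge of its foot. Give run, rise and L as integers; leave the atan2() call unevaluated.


translate([189, 0, 840]) cube([100, 829, 55]);
translate([0, 94, 0]) rotate([0, atan2(189, 840), 0]) cube([39, 49, 861]);
translate([478, 94, 0]) mirror([1, 0, 0]) rotate([0, atan2(189, 840), 0]) cube([39, 49, 861]);
translate([0, 686, 0]) rotate([0, atan2(189, 840), 0]) cube([39, 49, 861]);
translate([478, 686, 0]) mirror([1, 0, 0]) rotate([0, atan2(189, 840), 0]) cube([39, 49, 861]);


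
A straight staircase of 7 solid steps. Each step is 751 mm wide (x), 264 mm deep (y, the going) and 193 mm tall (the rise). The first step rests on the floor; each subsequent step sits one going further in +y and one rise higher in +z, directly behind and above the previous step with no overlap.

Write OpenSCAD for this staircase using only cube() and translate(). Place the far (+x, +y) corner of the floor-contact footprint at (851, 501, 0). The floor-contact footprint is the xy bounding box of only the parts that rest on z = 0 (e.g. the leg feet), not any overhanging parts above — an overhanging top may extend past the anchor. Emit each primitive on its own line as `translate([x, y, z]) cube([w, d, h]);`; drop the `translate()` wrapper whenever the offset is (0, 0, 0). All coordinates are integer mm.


translate([100, 237, 0]) cube([751, 264, 193]);
translate([100, 501, 193]) cube([751, 264, 193]);
translate([100, 765, 386]) cube([751, 264, 193]);
translate([100, 1029, 579]) cube([751, 264, 193]);
translate([100, 1293, 772]) cube([751, 264, 193]);
translate([100, 1557, 965]) cube([751, 264, 193]);
translate([100, 1821, 1158]) cube([751, 264, 193]);


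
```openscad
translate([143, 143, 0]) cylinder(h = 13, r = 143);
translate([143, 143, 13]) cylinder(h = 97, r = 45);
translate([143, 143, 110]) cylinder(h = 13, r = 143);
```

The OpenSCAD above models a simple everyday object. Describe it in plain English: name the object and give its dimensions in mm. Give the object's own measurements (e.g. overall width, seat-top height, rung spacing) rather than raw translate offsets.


A spool: two coaxial disc flanges of radius 143 mm and thickness 13 mm, joined by a core cylinder of radius 45 mm and height 97 mm. The lower flange rests on z = 0 and the three cylinders share a vertical axis.


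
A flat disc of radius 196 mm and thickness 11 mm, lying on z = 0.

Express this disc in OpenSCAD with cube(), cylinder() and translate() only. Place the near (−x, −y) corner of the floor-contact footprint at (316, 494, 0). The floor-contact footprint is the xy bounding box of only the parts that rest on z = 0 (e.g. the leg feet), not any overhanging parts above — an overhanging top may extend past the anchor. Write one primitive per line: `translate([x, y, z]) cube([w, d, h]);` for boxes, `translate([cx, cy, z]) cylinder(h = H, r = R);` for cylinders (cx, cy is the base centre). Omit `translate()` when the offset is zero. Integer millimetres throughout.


translate([512, 690, 0]) cylinder(h = 11, r = 196);


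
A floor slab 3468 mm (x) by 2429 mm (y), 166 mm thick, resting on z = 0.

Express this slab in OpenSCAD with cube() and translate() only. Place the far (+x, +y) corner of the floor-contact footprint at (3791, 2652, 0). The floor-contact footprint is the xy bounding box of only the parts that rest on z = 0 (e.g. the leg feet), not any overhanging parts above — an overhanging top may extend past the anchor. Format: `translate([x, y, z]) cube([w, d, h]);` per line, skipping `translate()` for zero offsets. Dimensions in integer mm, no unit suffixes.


translate([323, 223, 0]) cube([3468, 2429, 166]);


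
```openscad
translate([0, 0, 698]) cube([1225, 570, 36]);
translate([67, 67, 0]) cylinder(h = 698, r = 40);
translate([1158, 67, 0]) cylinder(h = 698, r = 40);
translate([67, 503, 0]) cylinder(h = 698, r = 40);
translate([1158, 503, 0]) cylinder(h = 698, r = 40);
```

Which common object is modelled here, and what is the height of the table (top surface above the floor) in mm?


A table. The table height is 734 mm.

A 1225×570×36 slab sits at z = 698 on four Ø80 mm round legs — a table. The top surface is at 698 + 36 = 734 mm.


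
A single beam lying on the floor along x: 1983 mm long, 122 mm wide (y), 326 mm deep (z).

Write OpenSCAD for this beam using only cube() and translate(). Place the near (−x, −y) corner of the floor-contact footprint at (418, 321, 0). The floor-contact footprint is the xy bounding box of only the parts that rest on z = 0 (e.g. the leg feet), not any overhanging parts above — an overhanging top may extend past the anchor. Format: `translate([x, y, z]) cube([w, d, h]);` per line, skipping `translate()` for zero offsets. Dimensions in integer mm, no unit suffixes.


translate([418, 321, 0]) cube([1983, 122, 326]);


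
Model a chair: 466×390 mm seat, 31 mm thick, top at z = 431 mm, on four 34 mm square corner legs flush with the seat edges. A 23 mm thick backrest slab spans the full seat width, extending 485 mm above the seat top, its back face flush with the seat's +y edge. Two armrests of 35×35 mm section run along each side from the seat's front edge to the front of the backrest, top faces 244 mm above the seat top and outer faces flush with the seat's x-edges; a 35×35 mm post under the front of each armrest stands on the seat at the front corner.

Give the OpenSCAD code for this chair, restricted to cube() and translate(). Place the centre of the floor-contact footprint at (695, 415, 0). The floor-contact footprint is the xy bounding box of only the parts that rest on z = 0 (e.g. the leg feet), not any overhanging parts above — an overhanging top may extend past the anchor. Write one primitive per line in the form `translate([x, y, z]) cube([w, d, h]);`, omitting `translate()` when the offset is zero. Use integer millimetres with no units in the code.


// leg_h = 431 - 31 = 400
// arm post h = 244 - 35 = 209
translate([462, 220, 400]) cube([466, 390, 31]);
translate([462, 220, 0]) cube([34, 34, 400]);
translate([894, 220, 0]) cube([34, 34, 400]);
translate([462, 576, 0]) cube([34, 34, 400]);
translate([894, 576, 0]) cube([34, 34, 400]);
translate([462, 587, 431]) cube([466, 23, 485]);
translate([462, 220, 640]) cube([35, 367, 35]);
translate([893, 220, 640]) cube([35, 367, 35]);
translate([462, 220, 431]) cube([35, 35, 209]);
translate([893, 220, 431]) cube([35, 35, 209]);


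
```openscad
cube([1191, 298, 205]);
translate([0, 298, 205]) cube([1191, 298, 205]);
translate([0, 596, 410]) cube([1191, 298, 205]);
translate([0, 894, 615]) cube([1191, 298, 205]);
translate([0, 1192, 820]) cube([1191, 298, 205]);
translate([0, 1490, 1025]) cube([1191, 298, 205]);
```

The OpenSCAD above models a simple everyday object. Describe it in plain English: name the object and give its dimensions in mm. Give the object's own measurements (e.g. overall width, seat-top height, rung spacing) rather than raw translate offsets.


A straight staircase of 6 solid steps. Each step is 1191 mm wide (x), 298 mm deep (y, the going) and 205 mm tall (the rise). The first step rests on the floor; each subsequent step sits one going further in +y and one rise higher in +z, directly behind and above the previous step with no overlap.


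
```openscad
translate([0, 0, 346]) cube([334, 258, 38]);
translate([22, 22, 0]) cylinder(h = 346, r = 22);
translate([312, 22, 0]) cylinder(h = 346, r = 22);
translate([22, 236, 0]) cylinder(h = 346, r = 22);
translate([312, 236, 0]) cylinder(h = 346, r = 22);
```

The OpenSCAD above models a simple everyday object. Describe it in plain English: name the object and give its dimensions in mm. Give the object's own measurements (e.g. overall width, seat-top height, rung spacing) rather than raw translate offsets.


A four-legged stool. The seat is a 334×258×38 mm slab whose top surface is at z = 384 mm; four round legs, each 44 mm in diameter, run from the floor (z = 0) to the underside of the seat, each leg's axis is inset half a diameter from the nearest pair of seat edges (so the leg's bounding box is flush with the corner).


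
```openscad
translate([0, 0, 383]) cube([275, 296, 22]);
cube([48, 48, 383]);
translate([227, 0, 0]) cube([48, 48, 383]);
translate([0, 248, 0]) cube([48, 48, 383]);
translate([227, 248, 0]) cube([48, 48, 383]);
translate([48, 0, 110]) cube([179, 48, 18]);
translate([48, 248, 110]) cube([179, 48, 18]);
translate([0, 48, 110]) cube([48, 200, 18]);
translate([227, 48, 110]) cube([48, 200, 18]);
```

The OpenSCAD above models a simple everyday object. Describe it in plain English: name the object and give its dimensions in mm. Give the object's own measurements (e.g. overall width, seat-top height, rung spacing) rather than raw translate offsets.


A simple wooden stool: a rectangular seat 275 mm (x) by 296 mm (y), 22 mm thick, top face at z = 405 mm, on four square legs, each 48×48 mm in cross-section. The legs rest on z = 0, each flush with a corner of the seat. Four stretchers, 48 mm wide and 18 mm tall, connect adjacent legs with their undersides at z = 110 mm, each running between the inner faces of the legs it joins and aligned with the legs' outer faces on the other axis.


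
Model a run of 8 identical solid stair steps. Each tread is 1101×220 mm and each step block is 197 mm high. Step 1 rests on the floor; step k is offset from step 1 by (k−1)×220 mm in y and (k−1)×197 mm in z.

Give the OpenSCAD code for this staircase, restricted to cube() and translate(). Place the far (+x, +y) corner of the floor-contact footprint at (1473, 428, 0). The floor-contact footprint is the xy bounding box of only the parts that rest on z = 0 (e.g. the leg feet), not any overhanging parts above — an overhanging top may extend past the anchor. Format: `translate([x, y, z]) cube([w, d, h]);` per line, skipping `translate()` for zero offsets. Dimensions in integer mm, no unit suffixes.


translate([372, 208, 0]) cube([1101, 220, 197]);
translate([372, 428, 197]) cube([1101, 220, 197]);
translate([372, 648, 394]) cube([1101, 220, 197]);
translate([372, 868, 591]) cube([1101, 220, 197]);
translate([372, 1088, 788]) cube([1101, 220, 197]);
translate([372, 1308, 985]) cube([1101, 220, 197]);
translate([372, 1528, 1182]) cube([1101, 220, 197]);
translate([372, 1748, 1379]) cube([1101, 220, 197]);


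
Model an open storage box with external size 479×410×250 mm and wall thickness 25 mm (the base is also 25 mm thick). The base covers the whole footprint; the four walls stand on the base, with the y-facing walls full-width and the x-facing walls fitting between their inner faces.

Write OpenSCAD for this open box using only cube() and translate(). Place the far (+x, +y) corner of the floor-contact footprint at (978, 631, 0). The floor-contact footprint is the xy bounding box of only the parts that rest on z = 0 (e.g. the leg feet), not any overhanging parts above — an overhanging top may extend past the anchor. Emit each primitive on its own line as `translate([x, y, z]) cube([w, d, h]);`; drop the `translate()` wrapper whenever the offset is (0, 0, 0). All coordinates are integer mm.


translate([499, 221, 0]) cube([479, 410, 25]);
translate([499, 221, 25]) cube([479, 25, 225]);
translate([499, 606, 25]) cube([479, 25, 225]);
translate([499, 246, 25]) cube([25, 360, 225]);
translate([953, 246, 25]) cube([25, 360, 225]);


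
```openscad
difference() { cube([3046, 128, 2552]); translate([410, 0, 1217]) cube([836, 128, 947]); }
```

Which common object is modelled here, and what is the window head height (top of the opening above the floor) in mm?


A wall with a window opening. The window head height is 2164 mm.

A wall with a rectangular opening subtracted — a window. Sill at z = 1217, opening 947 mm tall, so the head is at 1217 + 947 = 2164 mm.


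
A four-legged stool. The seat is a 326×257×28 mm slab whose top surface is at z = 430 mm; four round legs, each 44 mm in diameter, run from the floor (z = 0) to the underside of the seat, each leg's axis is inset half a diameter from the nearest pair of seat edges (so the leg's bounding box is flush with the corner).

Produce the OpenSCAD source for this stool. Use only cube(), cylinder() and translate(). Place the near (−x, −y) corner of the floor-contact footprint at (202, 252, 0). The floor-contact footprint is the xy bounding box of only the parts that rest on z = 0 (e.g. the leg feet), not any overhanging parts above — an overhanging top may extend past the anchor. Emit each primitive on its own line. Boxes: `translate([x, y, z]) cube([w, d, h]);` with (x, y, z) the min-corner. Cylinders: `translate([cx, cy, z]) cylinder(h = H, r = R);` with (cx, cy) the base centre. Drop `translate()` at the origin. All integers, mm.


translate([202, 252, 402]) cube([326, 257, 28]);
translate([224, 274, 0]) cylinder(h = 402, r = 22);
translate([506, 274, 0]) cylinder(h = 402, r = 22);
translate([224, 487, 0]) cylinder(h = 402, r = 22);
translate([506, 487, 0]) cylinder(h = 402, r = 22);


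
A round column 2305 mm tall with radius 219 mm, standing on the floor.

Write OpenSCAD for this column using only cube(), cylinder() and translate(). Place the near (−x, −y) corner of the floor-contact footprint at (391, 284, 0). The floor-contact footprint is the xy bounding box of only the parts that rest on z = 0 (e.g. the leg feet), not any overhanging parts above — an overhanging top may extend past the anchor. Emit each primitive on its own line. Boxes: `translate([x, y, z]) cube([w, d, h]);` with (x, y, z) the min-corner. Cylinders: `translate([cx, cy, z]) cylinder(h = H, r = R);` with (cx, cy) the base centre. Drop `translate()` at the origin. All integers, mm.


translate([610, 503, 0]) cylinder(h = 2305, r = 219);


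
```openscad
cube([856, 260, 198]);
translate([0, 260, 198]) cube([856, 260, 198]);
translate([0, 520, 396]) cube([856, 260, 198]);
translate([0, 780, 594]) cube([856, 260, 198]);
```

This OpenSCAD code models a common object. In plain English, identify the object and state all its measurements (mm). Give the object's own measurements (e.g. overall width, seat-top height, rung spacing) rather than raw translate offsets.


A straight staircase of 4 solid steps. Each step is 856 mm wide (x), 260 mm deep (y, the going) and 198 mm tall (the rise). The first step rests on the floor; each subsequent step sits one going further in +y and one rise higher in +z, directly behind and above the previous step with no overlap.


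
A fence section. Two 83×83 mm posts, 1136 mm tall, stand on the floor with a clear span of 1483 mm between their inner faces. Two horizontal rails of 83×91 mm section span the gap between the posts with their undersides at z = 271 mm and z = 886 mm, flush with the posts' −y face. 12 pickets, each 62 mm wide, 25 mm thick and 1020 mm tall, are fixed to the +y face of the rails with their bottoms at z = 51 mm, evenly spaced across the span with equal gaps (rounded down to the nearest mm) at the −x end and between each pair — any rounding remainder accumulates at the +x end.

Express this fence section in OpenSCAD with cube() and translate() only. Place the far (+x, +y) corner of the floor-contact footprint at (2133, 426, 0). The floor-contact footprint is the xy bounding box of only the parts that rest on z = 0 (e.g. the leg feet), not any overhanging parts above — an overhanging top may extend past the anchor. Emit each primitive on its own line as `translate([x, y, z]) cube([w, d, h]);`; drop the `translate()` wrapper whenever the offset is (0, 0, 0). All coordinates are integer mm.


translate([484, 343, 0]) cube([83, 83, 1136]);
translate([2050, 343, 0]) cube([83, 83, 1136]);
translate([567, 343, 271]) cube([1483, 83, 91]);
translate([567, 343, 886]) cube([1483, 83, 91]);
translate([623, 426, 51]) cube([62, 25, 1020]);
translate([741, 426, 51]) cube([62, 25, 1020]);
translate([859, 426, 51]) cube([62, 25, 1020]);
translate([977, 426, 51]) cube([62, 25, 1020]);
translate([1095, 426, 51]) cube([62, 25, 1020]);
translate([1213, 426, 51]) cube([62, 25, 1020]);
translate([1331, 426, 51]) cube([62, 25, 1020]);
translate([1449, 426, 51]) cube([62, 25, 1020]);
translate([1567, 426, 51]) cube([62, 25, 1020]);
translate([1685, 426, 51]) cube([62, 25, 1020]);
translate([1803, 426, 51]) cube([62, 25, 1020]);
translate([1921, 426, 51]) cube([62, 25, 1020]);


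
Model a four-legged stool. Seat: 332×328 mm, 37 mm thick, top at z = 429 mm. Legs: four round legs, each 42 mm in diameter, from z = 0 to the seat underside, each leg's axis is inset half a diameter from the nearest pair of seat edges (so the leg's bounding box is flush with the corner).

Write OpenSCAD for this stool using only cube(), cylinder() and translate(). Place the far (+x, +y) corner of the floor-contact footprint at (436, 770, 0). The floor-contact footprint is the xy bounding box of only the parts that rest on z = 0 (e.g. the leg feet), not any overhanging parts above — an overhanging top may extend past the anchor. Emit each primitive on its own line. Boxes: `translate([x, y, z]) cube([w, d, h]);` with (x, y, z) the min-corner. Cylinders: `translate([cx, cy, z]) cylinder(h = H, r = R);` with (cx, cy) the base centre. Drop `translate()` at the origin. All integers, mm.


translate([104, 442, 392]) cube([332, 328, 37]);
translate([125, 463, 0]) cylinder(h = 392, r = 21);
translate([415, 463, 0]) cylinder(h = 392, r = 21);
translate([125, 749, 0]) cylinder(h = 392, r = 21);
translate([415, 749, 0]) cylinder(h = 392, r = 21);


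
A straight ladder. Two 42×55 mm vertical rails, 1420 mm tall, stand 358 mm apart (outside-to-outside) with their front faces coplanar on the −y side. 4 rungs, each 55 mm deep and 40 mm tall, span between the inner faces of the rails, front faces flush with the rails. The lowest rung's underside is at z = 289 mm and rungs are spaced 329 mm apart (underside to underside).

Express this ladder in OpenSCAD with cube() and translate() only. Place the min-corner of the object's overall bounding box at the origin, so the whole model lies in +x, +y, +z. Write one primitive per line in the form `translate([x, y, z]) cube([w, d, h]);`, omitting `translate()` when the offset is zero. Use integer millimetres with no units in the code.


cube([42, 55, 1420]);
translate([316, 0, 0]) cube([42, 55, 1420]);
translate([42, 0, 289]) cube([274, 55, 40]);
translate([42, 0, 618]) cube([274, 55, 40]);
translate([42, 0, 947]) cube([274, 55, 40]);
translate([42, 0, 1276]) cube([274, 55, 40]);


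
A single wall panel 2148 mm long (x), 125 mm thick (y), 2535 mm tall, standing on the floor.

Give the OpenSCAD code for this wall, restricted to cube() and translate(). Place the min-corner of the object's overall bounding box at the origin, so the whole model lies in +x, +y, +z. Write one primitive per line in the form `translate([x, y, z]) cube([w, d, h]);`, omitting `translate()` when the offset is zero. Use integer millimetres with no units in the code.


cube([2148, 125, 2535]);


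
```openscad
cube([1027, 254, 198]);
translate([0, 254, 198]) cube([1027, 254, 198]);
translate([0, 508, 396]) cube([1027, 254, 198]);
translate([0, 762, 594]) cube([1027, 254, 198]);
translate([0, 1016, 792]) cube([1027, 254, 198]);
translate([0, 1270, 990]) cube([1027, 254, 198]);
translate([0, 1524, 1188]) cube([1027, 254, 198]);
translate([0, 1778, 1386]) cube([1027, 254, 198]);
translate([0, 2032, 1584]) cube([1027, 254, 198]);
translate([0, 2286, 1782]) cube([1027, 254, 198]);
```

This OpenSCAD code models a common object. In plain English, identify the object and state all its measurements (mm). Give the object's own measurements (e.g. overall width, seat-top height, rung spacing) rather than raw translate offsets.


A straight staircase of 10 solid steps. Each step is 1027 mm wide (x), 254 mm deep (y, the going) and 198 mm tall (the rise). The first step rests on the floor; each subsequent step sits one going further in +y and one rise higher in +z, directly behind and above the previous step with no overlap.


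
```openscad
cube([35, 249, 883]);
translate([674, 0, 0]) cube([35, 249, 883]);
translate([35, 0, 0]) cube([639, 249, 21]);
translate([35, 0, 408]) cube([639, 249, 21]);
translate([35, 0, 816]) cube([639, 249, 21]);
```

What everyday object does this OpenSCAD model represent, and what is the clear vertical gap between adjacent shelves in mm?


A bookshelf. The clear shelf gap is 387 mm.

Two tall side panels with 3 horizontal boards between them — a bookshelf. The first two shelf undersides are at z = 0 and z = 408; with shelf thickness 21, the clear gap is 408 − 0 − 21 = 387 mm.


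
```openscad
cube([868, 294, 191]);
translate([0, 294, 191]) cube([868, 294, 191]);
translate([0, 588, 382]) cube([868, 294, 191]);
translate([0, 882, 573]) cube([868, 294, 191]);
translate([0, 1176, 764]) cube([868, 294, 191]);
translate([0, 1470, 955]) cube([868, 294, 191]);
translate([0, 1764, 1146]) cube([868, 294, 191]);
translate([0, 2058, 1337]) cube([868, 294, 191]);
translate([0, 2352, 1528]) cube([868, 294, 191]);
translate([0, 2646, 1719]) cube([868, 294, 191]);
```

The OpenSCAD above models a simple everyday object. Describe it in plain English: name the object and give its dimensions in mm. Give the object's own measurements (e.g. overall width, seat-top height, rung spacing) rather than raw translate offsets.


A straight staircase of 10 solid steps. Each step is 868 mm wide (x), 294 mm deep (y, the going) and 191 mm tall (the rise). The first step rests on the floor; each subsequent step sits one going further in +y and one rise higher in +z, directly behind and above the previous step with no overlap.


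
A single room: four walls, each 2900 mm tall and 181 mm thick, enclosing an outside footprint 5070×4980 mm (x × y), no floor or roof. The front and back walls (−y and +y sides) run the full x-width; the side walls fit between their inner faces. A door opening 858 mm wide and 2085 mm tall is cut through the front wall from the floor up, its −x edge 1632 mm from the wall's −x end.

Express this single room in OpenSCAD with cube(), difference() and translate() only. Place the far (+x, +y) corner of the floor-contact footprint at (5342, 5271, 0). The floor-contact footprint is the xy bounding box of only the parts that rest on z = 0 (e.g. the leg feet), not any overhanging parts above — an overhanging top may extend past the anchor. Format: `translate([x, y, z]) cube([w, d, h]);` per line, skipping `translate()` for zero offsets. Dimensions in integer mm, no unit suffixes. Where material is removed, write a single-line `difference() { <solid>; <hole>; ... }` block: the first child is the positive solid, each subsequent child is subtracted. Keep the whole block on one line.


difference() { translate([272, 291, 0]) cube([5070, 181, 2900]); translate([1904, 291, 0]) cube([858, 181, 2085]); }
translate([272, 5090, 0]) cube([5070, 181, 2900]);
translate([272, 472, 0]) cube([181, 4618, 2900]);
translate([5161, 472, 0]) cube([181, 4618, 2900]);


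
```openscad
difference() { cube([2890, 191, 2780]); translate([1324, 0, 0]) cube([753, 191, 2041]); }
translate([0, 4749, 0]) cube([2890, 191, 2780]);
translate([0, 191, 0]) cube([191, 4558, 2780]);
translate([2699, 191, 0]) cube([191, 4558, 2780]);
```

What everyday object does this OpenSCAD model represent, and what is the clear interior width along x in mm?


A single room. The interior width is 2508 mm.

Four walls enclosing a rectangle with a door in the front wall — a room. Outside width 2890 minus two 191 mm walls gives 2508 mm.


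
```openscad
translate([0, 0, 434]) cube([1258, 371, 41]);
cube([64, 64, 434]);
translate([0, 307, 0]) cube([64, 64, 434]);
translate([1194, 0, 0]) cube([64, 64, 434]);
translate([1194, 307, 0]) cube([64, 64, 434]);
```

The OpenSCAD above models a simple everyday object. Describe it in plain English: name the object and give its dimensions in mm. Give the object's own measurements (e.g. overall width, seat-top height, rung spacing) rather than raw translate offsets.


A bench: a 1258×371 mm seat slab, 41 mm thick, top at z = 475 mm, on four 64×64 mm square legs flush with the seat corners and standing on z = 0.


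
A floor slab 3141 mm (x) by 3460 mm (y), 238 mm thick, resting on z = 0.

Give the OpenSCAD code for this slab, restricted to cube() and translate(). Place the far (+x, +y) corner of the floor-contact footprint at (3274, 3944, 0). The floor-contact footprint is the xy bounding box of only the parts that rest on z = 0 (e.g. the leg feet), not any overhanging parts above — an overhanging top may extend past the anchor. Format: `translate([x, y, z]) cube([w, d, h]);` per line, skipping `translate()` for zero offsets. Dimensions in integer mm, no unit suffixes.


translate([133, 484, 0]) cube([3141, 3460, 238]);


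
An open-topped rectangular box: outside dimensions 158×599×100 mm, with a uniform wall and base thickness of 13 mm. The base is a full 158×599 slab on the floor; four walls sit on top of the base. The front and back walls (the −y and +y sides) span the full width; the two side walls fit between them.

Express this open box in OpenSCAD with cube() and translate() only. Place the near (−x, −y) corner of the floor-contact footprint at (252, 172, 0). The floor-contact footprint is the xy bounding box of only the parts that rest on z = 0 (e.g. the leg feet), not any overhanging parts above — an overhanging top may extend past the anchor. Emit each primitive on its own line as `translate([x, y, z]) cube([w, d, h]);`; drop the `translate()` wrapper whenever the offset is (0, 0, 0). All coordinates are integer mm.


translate([252, 172, 0]) cube([158, 599, 13]);
translate([252, 172, 13]) cube([158, 13, 87]);
translate([252, 758, 13]) cube([158, 13, 87]);
translate([252, 185, 13]) cube([13, 573, 87]);
translate([397, 185, 13]) cube([13, 573, 87]);


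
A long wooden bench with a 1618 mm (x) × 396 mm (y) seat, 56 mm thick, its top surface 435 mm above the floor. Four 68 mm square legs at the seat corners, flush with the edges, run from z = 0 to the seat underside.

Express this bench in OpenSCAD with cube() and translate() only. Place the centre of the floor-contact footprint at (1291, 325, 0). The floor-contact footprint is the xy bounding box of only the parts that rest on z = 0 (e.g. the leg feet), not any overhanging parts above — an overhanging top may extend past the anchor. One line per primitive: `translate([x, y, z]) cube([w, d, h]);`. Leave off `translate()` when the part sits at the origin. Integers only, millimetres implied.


// leg_h = 435 − 56 = 379
translate([482, 127, 379]) cube([1618, 396, 56]);
translate([482, 127, 0]) cube([68, 68, 379]);
translate([482, 455, 0]) cube([68, 68, 379]);
translate([2032, 127, 0]) cube([68, 68, 379]);
translate([2032, 455, 0]) cube([68, 68, 379]);


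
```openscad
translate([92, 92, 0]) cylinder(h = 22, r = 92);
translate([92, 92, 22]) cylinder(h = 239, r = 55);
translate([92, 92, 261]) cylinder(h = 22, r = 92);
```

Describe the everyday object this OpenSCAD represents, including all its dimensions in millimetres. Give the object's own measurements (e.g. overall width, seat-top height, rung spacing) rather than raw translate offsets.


A spool: two coaxial disc flanges of radius 92 mm and thickness 22 mm, joined by a core cylinder of radius 55 mm and height 239 mm. The lower flange rests on z = 0 and the three cylinders share a vertical axis.
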